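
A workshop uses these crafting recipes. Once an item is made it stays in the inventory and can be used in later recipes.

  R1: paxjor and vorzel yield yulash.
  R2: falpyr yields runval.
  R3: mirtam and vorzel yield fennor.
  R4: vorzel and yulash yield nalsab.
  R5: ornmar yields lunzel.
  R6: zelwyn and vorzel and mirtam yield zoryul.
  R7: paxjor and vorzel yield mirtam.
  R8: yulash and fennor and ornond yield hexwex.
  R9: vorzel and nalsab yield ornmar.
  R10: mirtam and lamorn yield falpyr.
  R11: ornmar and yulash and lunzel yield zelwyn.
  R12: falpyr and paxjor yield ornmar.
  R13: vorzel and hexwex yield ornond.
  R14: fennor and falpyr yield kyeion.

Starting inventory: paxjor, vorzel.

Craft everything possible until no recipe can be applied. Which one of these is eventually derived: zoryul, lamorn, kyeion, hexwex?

Using R7, paxjor and vorzel make mirtam.
Using R1, paxjor and vorzel make yulash.
vorzel and yulash → nalsab (R4).
Using R9, vorzel and nalsab make ornmar.
Using R5, ornmar makes lunzel.
ornmar and yulash and lunzel → zelwyn (R11).
zelwyn and vorzel and mirtam → zoryul (R6).
kyeion would need fennor and falpyr (R14), but falpyr is never obtained. No rule produces lamorn, and it is not given. hexwex would need yulash, fennor, and ornond (R8), but ornond is never obtained.

zoryul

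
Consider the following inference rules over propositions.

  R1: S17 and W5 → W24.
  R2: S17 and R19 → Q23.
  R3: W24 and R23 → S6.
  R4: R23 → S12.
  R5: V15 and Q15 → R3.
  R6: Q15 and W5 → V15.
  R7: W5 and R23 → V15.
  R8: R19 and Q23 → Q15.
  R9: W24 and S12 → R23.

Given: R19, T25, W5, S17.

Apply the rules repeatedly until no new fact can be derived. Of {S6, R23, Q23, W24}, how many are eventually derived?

2

S17 and R19 hold, so Q23 follows (R2).
S17 and W5 hold, so W24 follows (R1).
S6 would need W24 and R23 (R3), but R23 is never established.
R23 would need W24 and S12 (R9), but S12 is never established.
Q23: reached.
W24: reached.
Reached: Q23 and W24 — 2 of the 4.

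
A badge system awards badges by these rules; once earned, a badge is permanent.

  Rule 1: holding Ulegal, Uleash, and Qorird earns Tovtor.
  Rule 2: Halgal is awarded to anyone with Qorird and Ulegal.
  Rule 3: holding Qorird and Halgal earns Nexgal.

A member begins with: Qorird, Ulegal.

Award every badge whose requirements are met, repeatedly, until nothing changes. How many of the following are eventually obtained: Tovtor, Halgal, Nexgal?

With Qorird and Ulegal, Halgal is earned (Rule 2).
With Qorird and Halgal, Nexgal is earned (Rule 3).
Tovtor would need Ulegal, Uleash, and Qorird (Rule 1), but Uleash is never earned.
Halgal: reached.
Nexgal: reached.
Reached: Halgal and Nexgal — 2 of the 3.

2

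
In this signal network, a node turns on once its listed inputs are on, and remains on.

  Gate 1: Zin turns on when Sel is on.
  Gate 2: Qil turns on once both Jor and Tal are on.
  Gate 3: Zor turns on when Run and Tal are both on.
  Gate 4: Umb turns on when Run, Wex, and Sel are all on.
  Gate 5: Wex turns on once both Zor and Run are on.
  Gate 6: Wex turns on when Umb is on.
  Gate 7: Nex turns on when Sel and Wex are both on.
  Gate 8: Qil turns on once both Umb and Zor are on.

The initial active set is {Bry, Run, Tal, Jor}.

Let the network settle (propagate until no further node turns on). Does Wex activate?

Yes

Gate 3: Run and Tal on → Zor on.
Gate 5: Zor and Run on → Wex on.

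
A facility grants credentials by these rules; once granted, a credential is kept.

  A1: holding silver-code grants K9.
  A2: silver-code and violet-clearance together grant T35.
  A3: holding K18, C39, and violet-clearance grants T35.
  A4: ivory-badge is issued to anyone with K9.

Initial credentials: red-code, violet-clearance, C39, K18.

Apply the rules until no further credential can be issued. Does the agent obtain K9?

K9 would need silver-code (A1), but silver-code is never granted.

No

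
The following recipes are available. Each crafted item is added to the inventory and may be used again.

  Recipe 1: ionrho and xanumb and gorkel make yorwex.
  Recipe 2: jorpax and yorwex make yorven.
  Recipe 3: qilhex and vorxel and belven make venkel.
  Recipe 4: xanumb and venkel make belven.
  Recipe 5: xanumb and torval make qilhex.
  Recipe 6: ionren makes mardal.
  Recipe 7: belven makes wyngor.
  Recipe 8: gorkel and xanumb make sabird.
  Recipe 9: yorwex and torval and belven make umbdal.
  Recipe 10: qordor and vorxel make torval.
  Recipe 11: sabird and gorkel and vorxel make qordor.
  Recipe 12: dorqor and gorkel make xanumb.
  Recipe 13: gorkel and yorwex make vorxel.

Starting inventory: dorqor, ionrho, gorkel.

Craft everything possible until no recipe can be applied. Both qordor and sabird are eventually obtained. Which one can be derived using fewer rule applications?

sabird

sabird: dorqor and gorkel → xanumb (Recipe 12). Using Recipe 8, gorkel and xanumb make sabird. [2 rule applications]
qordor: dorqor and gorkel → xanumb (Recipe 12). gorkel and xanumb → sabird (Recipe 8). ionrho and xanumb and gorkel → yorwex (Recipe 1). Using Recipe 13, gorkel and yorwex make vorxel. Using Recipe 11, sabird, gorkel, and vorxel make qordor. [5 rule applications]
sabird needs fewer.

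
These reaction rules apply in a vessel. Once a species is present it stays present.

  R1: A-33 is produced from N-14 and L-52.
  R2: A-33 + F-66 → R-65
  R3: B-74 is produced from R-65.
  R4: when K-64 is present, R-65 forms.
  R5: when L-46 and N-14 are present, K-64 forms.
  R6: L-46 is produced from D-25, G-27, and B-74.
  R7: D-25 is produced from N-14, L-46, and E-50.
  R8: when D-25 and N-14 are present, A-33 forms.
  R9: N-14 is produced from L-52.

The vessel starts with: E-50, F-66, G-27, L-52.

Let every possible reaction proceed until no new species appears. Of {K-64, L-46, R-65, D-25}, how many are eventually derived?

L-52 present → N-14 forms (R9).
N-14 and L-52 present → A-33 forms (R1).
A-33 and F-66 present → R-65 forms (R2).
K-64 would need L-46 and N-14 (R5), but L-46 never forms.
L-46 would need D-25, G-27, and B-74 (R6), but D-25 never forms.
R-65: reached.
D-25 would need N-14, L-46, and E-50 (R7), but L-46 never forms.
Reached: R-65 — 1 of the 4.

1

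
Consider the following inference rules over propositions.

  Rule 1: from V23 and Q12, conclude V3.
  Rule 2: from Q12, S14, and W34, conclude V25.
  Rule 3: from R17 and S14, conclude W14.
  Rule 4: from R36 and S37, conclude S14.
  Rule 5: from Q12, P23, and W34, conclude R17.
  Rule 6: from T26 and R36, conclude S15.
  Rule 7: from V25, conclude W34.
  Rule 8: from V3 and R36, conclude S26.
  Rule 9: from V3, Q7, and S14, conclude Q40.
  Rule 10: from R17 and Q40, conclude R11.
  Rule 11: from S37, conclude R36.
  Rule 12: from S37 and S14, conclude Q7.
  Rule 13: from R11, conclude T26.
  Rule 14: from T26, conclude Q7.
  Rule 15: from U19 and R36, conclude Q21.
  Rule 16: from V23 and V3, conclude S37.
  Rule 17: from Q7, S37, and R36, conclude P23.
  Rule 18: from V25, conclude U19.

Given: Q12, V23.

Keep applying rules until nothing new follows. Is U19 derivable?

No

U19 would need V25 (Rule 18), but V25 is never established.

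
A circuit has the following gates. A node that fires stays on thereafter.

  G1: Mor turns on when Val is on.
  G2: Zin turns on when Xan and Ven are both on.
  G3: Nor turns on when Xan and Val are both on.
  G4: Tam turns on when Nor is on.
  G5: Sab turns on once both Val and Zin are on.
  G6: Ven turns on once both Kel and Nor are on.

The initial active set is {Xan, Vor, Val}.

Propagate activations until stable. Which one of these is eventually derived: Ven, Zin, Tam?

Tam

Xan and Val are on, so Nor turns on (G3).
Nor is on, so Tam turns on (G4).
Ven would need Kel and Nor (G6), but Kel never turns on. Zin would need Xan and Ven (G2), but Ven never turns on.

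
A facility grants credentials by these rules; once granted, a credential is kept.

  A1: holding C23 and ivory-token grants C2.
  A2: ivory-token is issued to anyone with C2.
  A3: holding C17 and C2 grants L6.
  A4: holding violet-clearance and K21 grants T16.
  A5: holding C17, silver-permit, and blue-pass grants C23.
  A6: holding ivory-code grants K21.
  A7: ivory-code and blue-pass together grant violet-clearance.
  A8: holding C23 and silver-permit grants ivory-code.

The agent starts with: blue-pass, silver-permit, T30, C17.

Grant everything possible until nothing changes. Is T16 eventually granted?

Holding C17, silver-permit, and blue-pass grants C23 (A5).
Holding C23 and silver-permit grants ivory-code (A8).
Holding ivory-code and blue-pass grants violet-clearance (A7).
Holding ivory-code grants K21 (A6).
Holding violet-clearance and K21 grants T16 (A4).

Yes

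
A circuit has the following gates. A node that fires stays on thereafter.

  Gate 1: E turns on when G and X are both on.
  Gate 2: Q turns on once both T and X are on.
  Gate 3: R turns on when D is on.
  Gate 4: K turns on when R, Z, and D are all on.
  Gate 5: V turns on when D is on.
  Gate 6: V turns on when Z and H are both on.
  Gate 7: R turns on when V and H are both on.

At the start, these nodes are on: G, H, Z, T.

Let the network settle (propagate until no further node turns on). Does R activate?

Yes

Z and H are on, so V turns on (Gate 6).
Gate 7: V and H on → R on.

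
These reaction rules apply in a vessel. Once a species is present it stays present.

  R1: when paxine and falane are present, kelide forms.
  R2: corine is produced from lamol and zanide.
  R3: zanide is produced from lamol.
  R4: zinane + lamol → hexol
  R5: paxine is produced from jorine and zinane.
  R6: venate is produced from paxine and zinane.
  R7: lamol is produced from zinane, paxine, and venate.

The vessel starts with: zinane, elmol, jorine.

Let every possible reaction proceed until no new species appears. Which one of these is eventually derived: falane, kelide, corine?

corine

jorine and zinane present → paxine forms (R5).
paxine and zinane present → venate forms (R6).
zinane, paxine, and venate present → lamol forms (R7).
lamol present → zanide forms (R3).
lamol and zanide present → corine forms (R2).
No rule produces falane, and it is not given. kelide would need paxine and falane (R1), but falane never forms.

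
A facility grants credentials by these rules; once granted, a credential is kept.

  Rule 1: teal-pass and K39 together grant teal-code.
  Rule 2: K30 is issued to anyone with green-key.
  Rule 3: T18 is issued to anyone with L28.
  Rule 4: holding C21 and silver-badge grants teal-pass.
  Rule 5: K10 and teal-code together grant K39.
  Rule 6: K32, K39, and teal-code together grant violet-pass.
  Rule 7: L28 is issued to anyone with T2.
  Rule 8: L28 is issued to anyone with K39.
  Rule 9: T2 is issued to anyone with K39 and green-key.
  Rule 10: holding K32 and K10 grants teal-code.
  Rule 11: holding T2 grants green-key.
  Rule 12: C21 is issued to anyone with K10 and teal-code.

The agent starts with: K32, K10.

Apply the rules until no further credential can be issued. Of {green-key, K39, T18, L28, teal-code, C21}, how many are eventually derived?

5

Holding K32 and K10 grants teal-code (Rule 10).
Holding K10 and teal-code grants C21 (Rule 12).
Holding K10 and teal-code grants K39 (Rule 5).
Holding K39 grants L28 (Rule 8).
Holding L28 grants T18 (Rule 3).
green-key would need T2 (Rule 11), but T2 is never granted.
K39: reached.
T18: reached.
L28: reached.
teal-code: reached.
C21: reached.
Reached: K39, T18, L28, teal-code, and C21 — 5 of the 6.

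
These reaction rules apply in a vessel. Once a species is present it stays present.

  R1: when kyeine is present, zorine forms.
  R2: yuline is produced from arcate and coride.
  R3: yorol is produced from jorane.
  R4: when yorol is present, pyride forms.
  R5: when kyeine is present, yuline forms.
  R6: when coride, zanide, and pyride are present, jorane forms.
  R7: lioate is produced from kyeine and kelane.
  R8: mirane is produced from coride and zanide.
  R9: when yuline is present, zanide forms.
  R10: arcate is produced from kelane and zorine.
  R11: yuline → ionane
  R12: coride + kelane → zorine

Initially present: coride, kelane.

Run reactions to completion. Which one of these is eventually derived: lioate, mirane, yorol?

mirane

coride and kelane present → zorine forms (R12).
kelane and zorine present → arcate forms (R10).
arcate and coride present → yuline forms (R2).
yuline present → zanide forms (R9).
coride and zanide present → mirane forms (R8).
lioate would need kyeine and kelane (R7), but kyeine never forms. yorol would need jorane (R3), but jorane never forms.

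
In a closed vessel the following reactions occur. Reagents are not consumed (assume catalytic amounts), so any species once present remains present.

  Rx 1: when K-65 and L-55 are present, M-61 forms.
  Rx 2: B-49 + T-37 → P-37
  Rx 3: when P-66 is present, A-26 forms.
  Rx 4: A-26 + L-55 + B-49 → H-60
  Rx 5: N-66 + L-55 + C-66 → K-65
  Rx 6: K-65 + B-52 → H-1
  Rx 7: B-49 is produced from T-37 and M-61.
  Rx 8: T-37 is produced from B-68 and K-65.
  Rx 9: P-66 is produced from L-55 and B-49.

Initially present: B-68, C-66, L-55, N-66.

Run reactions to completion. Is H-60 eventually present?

Yes

N-66, L-55, and C-66 present → K-65 forms (Rx 5).
K-65 and L-55 present → M-61 forms (Rx 1).
B-68 and K-65 present → T-37 forms (Rx 8).
T-37 and M-61 present → B-49 forms (Rx 7).
L-55 and B-49 present → P-66 forms (Rx 9).
P-66 present → A-26 forms (Rx 3).
A-26, L-55, and B-49 present → H-60 forms (Rx 4).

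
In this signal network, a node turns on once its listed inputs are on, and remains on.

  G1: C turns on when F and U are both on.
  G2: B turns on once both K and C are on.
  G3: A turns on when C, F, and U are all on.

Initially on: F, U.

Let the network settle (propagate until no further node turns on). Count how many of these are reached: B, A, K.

1

G1: F and U on → C on.
C, F, and U are on, so A turns on (G3).
B would need K and C (G2), but K never turns on.
A: reached.
No rule produces K, and it is not given.
Reached: A — 1 of the 3.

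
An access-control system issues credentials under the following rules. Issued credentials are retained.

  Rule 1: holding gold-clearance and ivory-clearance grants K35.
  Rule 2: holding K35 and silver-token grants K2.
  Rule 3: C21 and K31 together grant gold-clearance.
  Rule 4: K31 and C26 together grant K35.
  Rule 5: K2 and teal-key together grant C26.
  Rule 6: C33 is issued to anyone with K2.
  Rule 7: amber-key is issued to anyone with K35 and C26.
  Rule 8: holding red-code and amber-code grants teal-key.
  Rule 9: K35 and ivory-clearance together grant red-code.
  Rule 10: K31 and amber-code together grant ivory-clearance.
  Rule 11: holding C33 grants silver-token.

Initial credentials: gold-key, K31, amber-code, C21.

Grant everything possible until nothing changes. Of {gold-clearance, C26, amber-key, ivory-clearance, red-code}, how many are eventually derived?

Holding K31 and amber-code grants ivory-clearance (Rule 10).
Holding C21 and K31 grants gold-clearance (Rule 3).
Holding gold-clearance and ivory-clearance grants K35 (Rule 1).
Holding K35 and ivory-clearance grants red-code (Rule 9).
gold-clearance: reached.
C26 would need K2 and teal-key (Rule 5), but K2 is never granted.
amber-key would need K35 and C26 (Rule 7), but C26 is never granted.
ivory-clearance: reached.
red-code: reached.
Reached: gold-clearance, ivory-clearance, and red-code — 3 of the 5.

3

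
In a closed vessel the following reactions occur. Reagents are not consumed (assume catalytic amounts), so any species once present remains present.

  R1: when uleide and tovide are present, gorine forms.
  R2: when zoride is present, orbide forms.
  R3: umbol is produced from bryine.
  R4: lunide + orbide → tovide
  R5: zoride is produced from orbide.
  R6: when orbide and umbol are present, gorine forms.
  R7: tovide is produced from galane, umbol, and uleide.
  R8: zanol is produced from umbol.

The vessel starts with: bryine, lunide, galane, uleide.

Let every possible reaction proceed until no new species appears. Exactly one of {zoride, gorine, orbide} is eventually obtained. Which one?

bryine present → umbol forms (R3).
galane, umbol, and uleide present → tovide forms (R7).
uleide and tovide present → gorine forms (R1).
orbide would need zoride (R2), but zoride never forms. zoride would need orbide (R5), but orbide never forms.

gorine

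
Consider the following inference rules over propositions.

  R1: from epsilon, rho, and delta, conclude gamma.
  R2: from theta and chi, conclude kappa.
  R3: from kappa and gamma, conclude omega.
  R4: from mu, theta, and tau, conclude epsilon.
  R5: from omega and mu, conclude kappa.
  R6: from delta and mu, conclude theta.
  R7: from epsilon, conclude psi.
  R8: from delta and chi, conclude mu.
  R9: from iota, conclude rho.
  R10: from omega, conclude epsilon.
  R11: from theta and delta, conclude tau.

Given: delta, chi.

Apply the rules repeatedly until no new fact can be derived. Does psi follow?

Yes

delta and chi hold, so mu follows (R8).
delta and mu hold, so theta follows (R6).
theta and delta hold, so tau follows (R11).
mu, theta, and tau hold, so epsilon follows (R4).
From epsilon, R7 gives psi.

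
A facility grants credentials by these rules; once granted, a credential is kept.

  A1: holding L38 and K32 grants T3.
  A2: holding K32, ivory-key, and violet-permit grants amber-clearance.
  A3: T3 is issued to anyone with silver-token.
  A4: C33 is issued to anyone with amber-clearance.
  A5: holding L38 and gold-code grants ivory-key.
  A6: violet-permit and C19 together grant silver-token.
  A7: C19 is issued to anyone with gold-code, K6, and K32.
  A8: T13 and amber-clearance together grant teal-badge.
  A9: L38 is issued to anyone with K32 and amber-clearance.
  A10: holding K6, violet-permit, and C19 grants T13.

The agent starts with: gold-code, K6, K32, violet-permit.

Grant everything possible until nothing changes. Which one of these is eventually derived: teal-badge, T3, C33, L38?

T3

Holding gold-code, K6, and K32 grants C19 (A7).
Holding violet-permit and C19 grants silver-token (A6).
Holding silver-token grants T3 (A3).
C33 would need amber-clearance (A4), but amber-clearance is never granted. L38 would need K32 and amber-clearance (A9), but amber-clearance is never granted. teal-badge would need T13 and amber-clearance (A8), but amber-clearance is never granted.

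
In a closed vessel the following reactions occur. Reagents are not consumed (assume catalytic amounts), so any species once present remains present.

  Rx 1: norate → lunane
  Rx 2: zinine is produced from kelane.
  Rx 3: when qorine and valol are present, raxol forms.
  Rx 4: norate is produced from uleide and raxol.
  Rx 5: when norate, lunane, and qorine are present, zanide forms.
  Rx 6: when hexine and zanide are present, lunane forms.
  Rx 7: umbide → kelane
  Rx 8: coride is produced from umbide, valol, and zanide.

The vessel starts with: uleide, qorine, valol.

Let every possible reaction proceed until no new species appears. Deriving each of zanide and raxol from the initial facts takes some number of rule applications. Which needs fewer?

raxol

raxol: qorine and valol present → raxol forms (Rx 3). [1 rule application]
zanide: qorine and valol present → raxol forms (Rx 3). uleide and raxol present → norate forms (Rx 4). norate present → lunane forms (Rx 1). norate, lunane, and qorine present → zanide forms (Rx 5). [4 rule applications]
raxol needs fewer.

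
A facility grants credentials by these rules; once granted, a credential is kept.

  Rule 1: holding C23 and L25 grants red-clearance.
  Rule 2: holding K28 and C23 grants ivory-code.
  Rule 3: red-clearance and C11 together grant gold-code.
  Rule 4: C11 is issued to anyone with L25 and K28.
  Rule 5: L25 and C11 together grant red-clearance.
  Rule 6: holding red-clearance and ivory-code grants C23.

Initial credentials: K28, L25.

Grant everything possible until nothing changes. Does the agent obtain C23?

No

C23 would need red-clearance and ivory-code (Rule 6), but ivory-code is never granted.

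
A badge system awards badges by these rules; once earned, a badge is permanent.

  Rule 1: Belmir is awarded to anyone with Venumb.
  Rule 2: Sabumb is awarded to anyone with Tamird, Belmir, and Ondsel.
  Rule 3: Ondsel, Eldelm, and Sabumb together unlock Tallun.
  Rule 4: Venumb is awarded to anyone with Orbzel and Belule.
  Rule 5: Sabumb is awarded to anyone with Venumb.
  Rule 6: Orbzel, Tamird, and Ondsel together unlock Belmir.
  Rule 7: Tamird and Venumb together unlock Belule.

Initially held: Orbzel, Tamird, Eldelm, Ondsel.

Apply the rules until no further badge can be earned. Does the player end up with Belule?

Belule would need Tamird and Venumb (Rule 7), but Venumb is never earned.

No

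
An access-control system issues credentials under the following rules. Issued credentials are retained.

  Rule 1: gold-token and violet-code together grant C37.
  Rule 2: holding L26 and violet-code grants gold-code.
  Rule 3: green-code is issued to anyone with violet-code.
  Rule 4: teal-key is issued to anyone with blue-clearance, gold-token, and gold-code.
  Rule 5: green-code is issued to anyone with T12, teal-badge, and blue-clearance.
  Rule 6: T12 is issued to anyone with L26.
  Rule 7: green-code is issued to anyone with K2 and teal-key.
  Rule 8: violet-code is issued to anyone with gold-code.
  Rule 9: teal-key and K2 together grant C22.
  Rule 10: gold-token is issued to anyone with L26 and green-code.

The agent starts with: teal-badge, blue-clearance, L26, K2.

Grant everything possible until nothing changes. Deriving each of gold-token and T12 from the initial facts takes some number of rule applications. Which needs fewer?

T12: Holding L26 grants T12 (Rule 6). [1 rule application]
gold-token: Holding L26 grants T12 (Rule 6). Holding T12, teal-badge, and blue-clearance grants green-code (Rule 5). Holding L26 and green-code grants gold-token (Rule 10). [3 rule applications]
T12 needs fewer.

T12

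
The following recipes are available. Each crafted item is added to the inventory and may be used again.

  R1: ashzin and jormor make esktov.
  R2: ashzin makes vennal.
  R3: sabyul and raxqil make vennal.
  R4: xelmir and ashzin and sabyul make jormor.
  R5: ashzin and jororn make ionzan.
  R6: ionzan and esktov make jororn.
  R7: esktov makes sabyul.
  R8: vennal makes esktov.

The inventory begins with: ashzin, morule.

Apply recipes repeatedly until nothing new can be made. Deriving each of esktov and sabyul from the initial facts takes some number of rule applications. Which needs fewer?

esktov

esktov: ashzin → vennal (R2). Using R8, vennal makes esktov. [2 rule applications]
sabyul: ashzin → vennal (R2). vennal → esktov (R8). esktov → sabyul (R7). [3 rule applications]
esktov needs fewer.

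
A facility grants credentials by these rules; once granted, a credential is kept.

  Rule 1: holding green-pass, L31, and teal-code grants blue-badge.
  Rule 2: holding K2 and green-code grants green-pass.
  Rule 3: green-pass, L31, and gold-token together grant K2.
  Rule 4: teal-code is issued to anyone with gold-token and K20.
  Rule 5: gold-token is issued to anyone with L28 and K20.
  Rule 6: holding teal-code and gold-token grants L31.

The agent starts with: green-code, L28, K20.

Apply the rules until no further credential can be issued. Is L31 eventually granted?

Holding L28 and K20 grants gold-token (Rule 5).
Holding gold-token and K20 grants teal-code (Rule 4).
Holding teal-code and gold-token grants L31 (Rule 6).

Yes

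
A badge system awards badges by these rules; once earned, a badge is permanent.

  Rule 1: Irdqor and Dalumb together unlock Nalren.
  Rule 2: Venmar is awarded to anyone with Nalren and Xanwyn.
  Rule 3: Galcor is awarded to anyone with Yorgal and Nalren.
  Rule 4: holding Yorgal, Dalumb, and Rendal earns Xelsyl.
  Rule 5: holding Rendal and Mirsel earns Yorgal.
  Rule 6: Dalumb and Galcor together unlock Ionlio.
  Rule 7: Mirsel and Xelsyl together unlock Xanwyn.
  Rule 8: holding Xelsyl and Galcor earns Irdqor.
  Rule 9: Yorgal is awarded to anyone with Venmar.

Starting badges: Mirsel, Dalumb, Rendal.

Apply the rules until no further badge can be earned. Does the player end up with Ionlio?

Ionlio would need Dalumb and Galcor (Rule 6), but Galcor is never earned.

No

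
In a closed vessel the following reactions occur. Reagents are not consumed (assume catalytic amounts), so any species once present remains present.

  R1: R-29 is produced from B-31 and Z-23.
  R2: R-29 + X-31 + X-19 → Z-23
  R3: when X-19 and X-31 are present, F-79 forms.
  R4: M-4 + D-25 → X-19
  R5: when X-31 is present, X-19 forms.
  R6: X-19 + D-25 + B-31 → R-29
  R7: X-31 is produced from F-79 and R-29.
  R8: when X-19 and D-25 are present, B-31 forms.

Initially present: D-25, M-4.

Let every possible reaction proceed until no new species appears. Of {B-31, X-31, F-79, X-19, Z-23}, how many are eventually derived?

2

M-4 and D-25 present → X-19 forms (R4).
X-19 and D-25 present → B-31 forms (R8).
B-31: reached.
X-31 would need F-79 and R-29 (R7), but F-79 never forms.
F-79 would need X-19 and X-31 (R3), but X-31 never forms.
X-19: reached.
Z-23 would need R-29, X-31, and X-19 (R2), but X-31 never forms.
Reached: B-31 and X-19 — 2 of the 5.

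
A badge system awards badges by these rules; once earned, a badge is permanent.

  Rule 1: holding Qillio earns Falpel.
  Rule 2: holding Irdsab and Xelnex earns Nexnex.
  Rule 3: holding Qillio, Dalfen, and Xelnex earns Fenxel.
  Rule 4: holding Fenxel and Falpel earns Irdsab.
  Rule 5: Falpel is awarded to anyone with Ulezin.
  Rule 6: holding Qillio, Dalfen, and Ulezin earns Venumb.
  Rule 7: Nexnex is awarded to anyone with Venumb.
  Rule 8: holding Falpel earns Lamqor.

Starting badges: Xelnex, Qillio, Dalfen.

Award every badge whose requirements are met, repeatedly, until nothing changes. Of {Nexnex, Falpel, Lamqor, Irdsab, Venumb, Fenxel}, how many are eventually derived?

With Qillio, Falpel is earned (Rule 1).
With Qillio, Dalfen, and Xelnex, Fenxel is earned (Rule 3).
With Fenxel and Falpel, Irdsab is earned (Rule 4).
With Falpel, Lamqor is earned (Rule 8).
With Irdsab and Xelnex, Nexnex is earned (Rule 2).
Nexnex: reached.
Falpel: reached.
Lamqor: reached.
Irdsab: reached.
Venumb would need Qillio, Dalfen, and Ulezin (Rule 6), but Ulezin is never earned.
Fenxel: reached.
Reached: Nexnex, Falpel, Lamqor, Irdsab, and Fenxel — 5 of the 6.

5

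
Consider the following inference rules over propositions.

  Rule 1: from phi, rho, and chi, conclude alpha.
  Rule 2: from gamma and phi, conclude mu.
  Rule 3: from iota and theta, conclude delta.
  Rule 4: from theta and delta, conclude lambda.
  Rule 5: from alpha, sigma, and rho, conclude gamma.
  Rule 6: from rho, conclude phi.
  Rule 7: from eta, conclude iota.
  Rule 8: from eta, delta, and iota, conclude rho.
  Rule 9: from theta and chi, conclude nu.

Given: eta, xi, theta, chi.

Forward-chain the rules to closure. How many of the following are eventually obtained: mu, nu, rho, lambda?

eta holds, so iota follows (Rule 7).
From theta and chi, Rule 9 gives nu.
iota and theta hold, so delta follows (Rule 3).
From theta and delta, Rule 4 gives lambda.
From eta, delta, and iota, Rule 8 gives rho.
mu would need gamma and phi (Rule 2), but gamma is never established.
nu: reached.
rho: reached.
lambda: reached.
Reached: nu, rho, and lambda — 3 of the 4.

3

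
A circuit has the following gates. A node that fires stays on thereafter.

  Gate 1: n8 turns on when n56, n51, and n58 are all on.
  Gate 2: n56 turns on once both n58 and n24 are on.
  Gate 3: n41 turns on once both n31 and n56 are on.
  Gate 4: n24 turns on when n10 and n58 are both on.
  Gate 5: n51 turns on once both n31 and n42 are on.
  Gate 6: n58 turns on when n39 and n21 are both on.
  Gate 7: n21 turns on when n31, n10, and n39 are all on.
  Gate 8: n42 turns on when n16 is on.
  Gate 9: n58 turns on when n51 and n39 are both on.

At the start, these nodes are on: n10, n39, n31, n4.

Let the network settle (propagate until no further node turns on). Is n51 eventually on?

n51 would need n31 and n42 (Gate 5), but n42 never turns on.

No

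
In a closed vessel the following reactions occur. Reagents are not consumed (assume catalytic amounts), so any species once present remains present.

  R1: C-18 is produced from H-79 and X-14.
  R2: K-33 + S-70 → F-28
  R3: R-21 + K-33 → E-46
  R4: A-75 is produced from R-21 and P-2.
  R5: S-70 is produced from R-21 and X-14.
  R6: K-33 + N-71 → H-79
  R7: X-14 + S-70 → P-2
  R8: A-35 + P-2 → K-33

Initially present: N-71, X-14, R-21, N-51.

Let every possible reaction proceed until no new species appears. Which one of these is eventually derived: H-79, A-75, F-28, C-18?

R-21 and X-14 present → S-70 forms (R5).
X-14 and S-70 present → P-2 forms (R7).
R-21 and P-2 present → A-75 forms (R4).
H-79 would need K-33 and N-71 (R6), but K-33 never forms. C-18 would need H-79 and X-14 (R1), but H-79 never forms. F-28 would need K-33 and S-70 (R2), but K-33 never forms.

A-75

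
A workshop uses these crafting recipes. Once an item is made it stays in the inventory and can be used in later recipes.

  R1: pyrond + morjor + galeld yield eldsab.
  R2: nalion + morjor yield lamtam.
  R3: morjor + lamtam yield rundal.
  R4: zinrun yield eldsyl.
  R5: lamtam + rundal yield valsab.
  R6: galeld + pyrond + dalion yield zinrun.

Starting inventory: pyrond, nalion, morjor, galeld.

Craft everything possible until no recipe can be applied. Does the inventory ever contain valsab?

Yes

Using R2, nalion and morjor make lamtam.
morjor + lamtam → rundal (R3).
lamtam + rundal → valsab (R5).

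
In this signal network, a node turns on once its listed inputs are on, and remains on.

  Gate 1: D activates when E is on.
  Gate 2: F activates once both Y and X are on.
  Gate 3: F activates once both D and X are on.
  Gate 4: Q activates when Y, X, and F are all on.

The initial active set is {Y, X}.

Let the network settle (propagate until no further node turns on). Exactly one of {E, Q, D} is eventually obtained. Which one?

Q

Gate 2: Y and X on → F on.
Gate 4: Y, X, and F on → Q on.
D would need E (Gate 1), but E never turns on. No rule produces E, and it is not given.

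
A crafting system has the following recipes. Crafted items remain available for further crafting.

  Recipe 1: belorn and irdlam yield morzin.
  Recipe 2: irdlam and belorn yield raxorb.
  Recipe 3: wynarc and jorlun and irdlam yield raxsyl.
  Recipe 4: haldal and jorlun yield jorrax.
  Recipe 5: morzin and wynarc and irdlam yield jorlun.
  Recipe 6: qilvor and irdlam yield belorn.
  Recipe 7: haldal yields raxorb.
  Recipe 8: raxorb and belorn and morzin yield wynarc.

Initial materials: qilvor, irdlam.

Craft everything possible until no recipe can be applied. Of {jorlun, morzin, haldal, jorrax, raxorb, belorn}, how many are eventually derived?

Using Recipe 6, qilvor and irdlam make belorn.
belorn and irdlam → morzin (Recipe 1).
irdlam and belorn → raxorb (Recipe 2).
raxorb and belorn and morzin → wynarc (Recipe 8).
Using Recipe 5, morzin, wynarc, and irdlam make jorlun.
jorlun: reached.
morzin: reached.
No rule produces haldal, and it is not given.
jorrax would need haldal and jorlun (Recipe 4), but haldal is never obtained.
raxorb: reached.
belorn: reached.
Reached: jorlun, morzin, raxorb, and belorn — 4 of the 6.

4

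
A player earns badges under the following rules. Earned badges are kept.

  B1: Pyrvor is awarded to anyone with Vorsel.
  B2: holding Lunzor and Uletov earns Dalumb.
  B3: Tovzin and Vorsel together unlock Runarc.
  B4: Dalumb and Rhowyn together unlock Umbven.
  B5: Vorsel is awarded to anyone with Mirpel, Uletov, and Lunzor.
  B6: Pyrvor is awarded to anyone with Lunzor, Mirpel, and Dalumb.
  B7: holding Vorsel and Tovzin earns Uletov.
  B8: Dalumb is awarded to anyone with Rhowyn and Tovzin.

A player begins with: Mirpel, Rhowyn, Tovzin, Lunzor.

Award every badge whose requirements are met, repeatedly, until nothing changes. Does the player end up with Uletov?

Uletov would need Vorsel and Tovzin (B7), but Vorsel is never earned.

No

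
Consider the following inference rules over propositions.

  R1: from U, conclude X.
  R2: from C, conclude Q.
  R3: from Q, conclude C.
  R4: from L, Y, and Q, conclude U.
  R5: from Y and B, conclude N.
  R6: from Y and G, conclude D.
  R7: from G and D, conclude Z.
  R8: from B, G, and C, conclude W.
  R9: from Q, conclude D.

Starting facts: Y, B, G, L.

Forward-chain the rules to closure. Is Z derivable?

Y and G hold, so D follows (R6).
From G and D, R7 gives Z.

Yes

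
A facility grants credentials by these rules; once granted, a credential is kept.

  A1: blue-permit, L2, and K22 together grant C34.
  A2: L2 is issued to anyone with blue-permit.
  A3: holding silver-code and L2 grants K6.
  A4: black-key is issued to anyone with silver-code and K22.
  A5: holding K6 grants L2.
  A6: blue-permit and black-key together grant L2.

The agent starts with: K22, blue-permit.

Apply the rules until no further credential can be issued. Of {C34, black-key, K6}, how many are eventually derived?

Holding blue-permit grants L2 (A2).
Holding blue-permit, L2, and K22 grants C34 (A1).
C34: reached.
black-key would need silver-code and K22 (A4), but silver-code is never granted.
K6 would need silver-code and L2 (A3), but silver-code is never granted.
Reached: C34 — 1 of the 3.

1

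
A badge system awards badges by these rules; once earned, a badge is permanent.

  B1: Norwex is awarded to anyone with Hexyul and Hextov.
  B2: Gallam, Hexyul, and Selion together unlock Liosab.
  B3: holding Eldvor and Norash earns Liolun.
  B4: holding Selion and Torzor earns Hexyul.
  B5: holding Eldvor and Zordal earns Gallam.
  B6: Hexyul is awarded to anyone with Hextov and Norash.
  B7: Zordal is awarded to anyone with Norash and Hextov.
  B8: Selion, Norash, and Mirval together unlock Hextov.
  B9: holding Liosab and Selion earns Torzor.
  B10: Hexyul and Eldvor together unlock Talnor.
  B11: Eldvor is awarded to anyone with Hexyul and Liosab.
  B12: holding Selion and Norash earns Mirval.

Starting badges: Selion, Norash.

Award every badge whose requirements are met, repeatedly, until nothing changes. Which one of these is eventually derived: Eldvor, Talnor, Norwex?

With Selion and Norash, Mirval is earned (B12).
With Selion, Norash, and Mirval, Hextov is earned (B8).
With Hextov and Norash, Hexyul is earned (B6).
With Hexyul and Hextov, Norwex is earned (B1).
Talnor would need Hexyul and Eldvor (B10), but Eldvor is never earned. Eldvor would need Hexyul and Liosab (B11), but Liosab is never earned.

Norwex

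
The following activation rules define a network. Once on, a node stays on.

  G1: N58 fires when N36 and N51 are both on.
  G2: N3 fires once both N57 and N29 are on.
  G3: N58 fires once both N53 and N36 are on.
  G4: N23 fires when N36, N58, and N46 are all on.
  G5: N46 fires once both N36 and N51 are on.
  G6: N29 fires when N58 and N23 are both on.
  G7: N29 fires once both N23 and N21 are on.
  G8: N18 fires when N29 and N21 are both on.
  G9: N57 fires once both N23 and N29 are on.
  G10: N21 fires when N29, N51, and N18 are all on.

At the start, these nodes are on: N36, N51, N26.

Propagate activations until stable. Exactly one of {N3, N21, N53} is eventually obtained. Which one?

N3

N36 and N51 are on, so N46 fires (G5).
G1: N36 and N51 on → N58 on.
N36, N58, and N46 are on, so N23 fires (G4).
N58 and N23 are on, so N29 fires (G6).
G9: N23 and N29 on → N57 on.
G2: N57 and N29 on → N3 on.
N21 would need N29, N51, and N18 (G10), but N18 never turns on. No rule produces N53, and it is not given.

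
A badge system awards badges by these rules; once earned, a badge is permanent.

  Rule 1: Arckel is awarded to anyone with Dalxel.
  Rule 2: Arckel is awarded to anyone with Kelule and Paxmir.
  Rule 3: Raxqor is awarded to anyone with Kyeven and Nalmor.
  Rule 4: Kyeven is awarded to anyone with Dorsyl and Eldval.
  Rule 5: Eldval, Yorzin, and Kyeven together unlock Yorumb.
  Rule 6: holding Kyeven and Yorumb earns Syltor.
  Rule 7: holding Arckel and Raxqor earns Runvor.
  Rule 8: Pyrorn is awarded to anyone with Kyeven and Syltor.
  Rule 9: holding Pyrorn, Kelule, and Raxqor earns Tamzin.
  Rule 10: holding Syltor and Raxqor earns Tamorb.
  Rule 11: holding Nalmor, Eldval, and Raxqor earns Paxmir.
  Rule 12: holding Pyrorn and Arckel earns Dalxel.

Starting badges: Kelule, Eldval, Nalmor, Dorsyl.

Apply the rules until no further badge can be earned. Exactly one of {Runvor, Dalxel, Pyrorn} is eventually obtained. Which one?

With Dorsyl and Eldval, Kyeven is earned (Rule 4).
With Kyeven and Nalmor, Raxqor is earned (Rule 3).
With Nalmor, Eldval, and Raxqor, Paxmir is earned (Rule 11).
With Kelule and Paxmir, Arckel is earned (Rule 2).
With Arckel and Raxqor, Runvor is earned (Rule 7).
Pyrorn would need Kyeven and Syltor (Rule 8), but Syltor is never earned. Dalxel would need Pyrorn and Arckel (Rule 12), but Pyrorn is never earned.

Runvor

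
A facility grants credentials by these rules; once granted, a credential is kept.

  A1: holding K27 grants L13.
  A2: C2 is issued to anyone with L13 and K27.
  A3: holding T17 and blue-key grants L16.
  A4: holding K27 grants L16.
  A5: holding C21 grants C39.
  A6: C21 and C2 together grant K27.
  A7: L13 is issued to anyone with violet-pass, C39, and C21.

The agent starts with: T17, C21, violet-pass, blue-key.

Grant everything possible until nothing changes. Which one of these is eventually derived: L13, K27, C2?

Holding C21 grants C39 (A5).
Holding violet-pass, C39, and C21 grants L13 (A7).
C2 would need L13 and K27 (A2), but K27 is never granted. K27 would need C21 and C2 (A6), but C2 is never granted.

L13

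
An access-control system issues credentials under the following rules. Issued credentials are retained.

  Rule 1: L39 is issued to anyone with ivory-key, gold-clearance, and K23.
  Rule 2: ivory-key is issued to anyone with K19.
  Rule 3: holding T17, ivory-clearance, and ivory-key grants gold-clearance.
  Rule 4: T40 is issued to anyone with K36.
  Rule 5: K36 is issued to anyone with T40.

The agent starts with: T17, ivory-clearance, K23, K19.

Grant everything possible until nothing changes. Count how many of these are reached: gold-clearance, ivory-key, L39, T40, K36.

Holding K19 grants ivory-key (Rule 2).
Holding T17, ivory-clearance, and ivory-key grants gold-clearance (Rule 3).
Holding ivory-key, gold-clearance, and K23 grants L39 (Rule 1).
gold-clearance: reached.
ivory-key: reached.
L39: reached.
T40 would need K36 (Rule 4), but K36 is never granted.
K36 would need T40 (Rule 5), but T40 is never granted.
Reached: gold-clearance, ivory-key, and L39 — 3 of the 5.

3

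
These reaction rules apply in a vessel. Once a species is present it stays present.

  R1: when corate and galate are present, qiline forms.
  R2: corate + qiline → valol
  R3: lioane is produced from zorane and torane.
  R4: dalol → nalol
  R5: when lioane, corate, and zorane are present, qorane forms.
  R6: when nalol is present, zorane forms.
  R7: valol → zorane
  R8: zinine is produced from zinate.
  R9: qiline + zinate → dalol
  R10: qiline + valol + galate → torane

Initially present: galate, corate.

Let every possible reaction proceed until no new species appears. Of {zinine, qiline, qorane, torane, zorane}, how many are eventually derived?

corate and galate present → qiline forms (R1).
corate and qiline present → valol forms (R2).
qiline, valol, and galate present → torane forms (R10).
valol present → zorane forms (R7).
zorane and torane present → lioane forms (R3).
lioane, corate, and zorane present → qorane forms (R5).
zinine would need zinate (R8), but zinate never forms.
qiline: reached.
qorane: reached.
torane: reached.
zorane: reached.
Reached: qiline, qorane, torane, and zorane — 4 of the 5.

4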